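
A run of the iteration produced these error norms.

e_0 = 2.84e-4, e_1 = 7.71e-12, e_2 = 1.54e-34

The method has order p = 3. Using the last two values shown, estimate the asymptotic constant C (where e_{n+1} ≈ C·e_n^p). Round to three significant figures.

0.336

C ≈ e_2 / e_1^3
  = 1.54e-34 / (7.71e-12)^3
  = 1.54e-34 / 4.58314e-34 ≈ 0.33601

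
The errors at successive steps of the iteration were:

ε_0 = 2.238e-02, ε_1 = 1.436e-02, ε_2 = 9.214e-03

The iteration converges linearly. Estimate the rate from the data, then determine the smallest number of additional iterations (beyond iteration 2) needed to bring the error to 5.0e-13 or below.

Rate ρ ≈ ε_2/ε_1 = 9.214e-03/1.436e-02 = 0.6416.
After j more steps, ε_{2+j} ≈ 9.214e-03·ρ^j; need ρ^j ≤ 5.0e-13/9.214e-03 = 5.42652e-11.
j ≥ ln(5.42652e-11)/ln(0.6416) = -23.6371/-0.44379 = 53.262.
So 54 more iterations are needed.

54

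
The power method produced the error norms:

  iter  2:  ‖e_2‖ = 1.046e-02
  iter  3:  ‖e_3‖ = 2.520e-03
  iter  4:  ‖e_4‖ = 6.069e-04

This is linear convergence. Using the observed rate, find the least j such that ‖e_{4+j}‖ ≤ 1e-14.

Rate ρ ≈ ‖e_4‖/‖e_3‖ = 6.069e-04/2.520e-03 = 0.2408.
After j more steps, ‖e_{4+j}‖ ≈ 6.069e-04·ρ^j; need ρ^j ≤ 1e-14/6.069e-04 = 1.64772e-11.
j ≥ ln(1.64772e-11)/ln(0.2408) = -24.8290/-1.42379 = 17.439.
So 18 more iterations are needed.

18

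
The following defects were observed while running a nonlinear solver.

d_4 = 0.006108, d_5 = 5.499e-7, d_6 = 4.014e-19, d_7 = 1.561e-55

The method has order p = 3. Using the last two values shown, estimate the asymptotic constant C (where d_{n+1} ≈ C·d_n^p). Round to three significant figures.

2.41

C ≈ d_7 / d_6^3
  = 1.561e-55 / (4.014e-19)^3
  = 1.561e-55 / 6.46744e-56 ≈ 2.4136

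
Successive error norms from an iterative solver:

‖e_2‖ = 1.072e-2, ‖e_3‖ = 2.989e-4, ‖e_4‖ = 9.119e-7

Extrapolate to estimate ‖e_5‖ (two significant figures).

7.8e-11

First estimate the order: p ≈ ln(‖e_4‖/‖e_3‖) / ln(‖e_3‖/‖e_2‖) = ln(9.119e-7/2.989e-4)/ln(2.989e-4/1.072e-2) = ln(0.00305085)/ln(0.0278825) ≈ 1.6181.
Then ‖e_5‖ ≈ ‖e_4‖·(‖e_4‖/‖e_3‖)^p = 9.119e-7·(0.00305085)^1.6181 = 9.119e-7·8.5024e-05 ≈ 7.753e-11.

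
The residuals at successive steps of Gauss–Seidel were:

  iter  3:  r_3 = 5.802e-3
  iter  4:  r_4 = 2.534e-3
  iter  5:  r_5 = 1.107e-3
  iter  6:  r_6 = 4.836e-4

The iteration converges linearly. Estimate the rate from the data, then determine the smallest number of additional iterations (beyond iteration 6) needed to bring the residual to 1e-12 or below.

25

Rate ρ ≈ r_6/r_5 = 4.836e-4/1.107e-3 = 0.4369.
After j more steps, r_{6+j} ≈ 4.836e-4·ρ^j; need ρ^j ≤ 1e-12/4.836e-4 = 2.06782e-09.
j ≥ ln(2.06782e-09)/ln(0.4369) = -19.9968/-0.82805 = 24.149.
So 25 more iterations are needed.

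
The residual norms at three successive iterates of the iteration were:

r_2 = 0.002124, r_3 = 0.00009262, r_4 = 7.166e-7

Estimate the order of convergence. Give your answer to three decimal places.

p ≈ ln(r_4/r_3) / ln(r_3/r_2)
  = ln(7.166e-7/0.00009262) / ln(0.00009262/0.002124)
  = ln(0.00773699) / ln(0.0436064)
  = -4.861743 / -3.132551 ≈ 1.552008

1.552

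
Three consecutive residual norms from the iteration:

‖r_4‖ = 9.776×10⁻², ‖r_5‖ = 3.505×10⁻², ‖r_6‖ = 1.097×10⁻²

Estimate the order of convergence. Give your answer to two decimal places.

p ≈ ln(‖r_6‖/‖r_5‖) / ln(‖r_5‖/‖r_4‖)
  = ln(1.097×10⁻²/3.505×10⁻²) / ln(3.505×10⁻²/9.776×10⁻²)
  = ln(0.312981) / ln(0.358531)
  = -1.16161 / -1.02574 ≈ 1.13246

1.13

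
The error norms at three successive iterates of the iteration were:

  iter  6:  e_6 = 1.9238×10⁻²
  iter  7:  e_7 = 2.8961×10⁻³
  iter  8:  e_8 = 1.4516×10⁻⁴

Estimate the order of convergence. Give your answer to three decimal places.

1.581

p ≈ ln(e_8/e_7) / ln(e_7/e_6)
  = ln(1.4516×10⁻⁴/2.8961×10⁻³) / ln(2.8961×10⁻³/1.9238×10⁻²)
  = ln(0.0501226) / ln(0.150541)
  = -2.993283 / -1.893520 ≈ 1.580803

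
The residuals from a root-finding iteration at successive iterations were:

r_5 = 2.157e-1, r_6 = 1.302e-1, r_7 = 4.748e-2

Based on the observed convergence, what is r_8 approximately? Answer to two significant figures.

First estimate the order: p ≈ ln(r_7/r_6) / ln(r_6/r_5) = ln(4.748e-2/1.302e-1)/ln(1.302e-1/2.157e-1) = ln(0.36467)/ln(0.603616) ≈ 1.9983.
Then r_8 ≈ r_7·(r_7/r_6)^p = 4.748e-2·(0.36467)^1.9983 = 4.748e-2·0.133212 ≈ 0.006325.

6.3e-3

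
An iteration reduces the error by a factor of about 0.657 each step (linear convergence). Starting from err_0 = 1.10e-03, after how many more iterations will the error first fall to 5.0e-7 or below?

19

After k steps, err_k ≈ 1.10e-03·0.657^k.
Need 0.657^k ≤ 5.0e-7/1.10e-03 = 0.000454545.
k ≥ ln(0.000454545)/ln(0.657) = -7.6962/-0.42007 = 18.321.
Smallest integer k = 19.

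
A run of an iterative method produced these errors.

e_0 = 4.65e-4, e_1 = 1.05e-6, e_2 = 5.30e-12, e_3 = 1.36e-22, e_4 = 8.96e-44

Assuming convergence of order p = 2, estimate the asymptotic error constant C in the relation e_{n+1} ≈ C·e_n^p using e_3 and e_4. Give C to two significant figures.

4.8

C ≈ e_4 / e_3^2
  = 8.96e-44 / (1.36e-22)^2
  = 8.96e-44 / 1.8496e-44 ≈ 4.8443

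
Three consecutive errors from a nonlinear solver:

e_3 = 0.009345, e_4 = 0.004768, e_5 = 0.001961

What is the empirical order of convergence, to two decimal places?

p ≈ ln(e_5/e_4) / ln(e_4/e_3)
  = ln(0.001961/0.004768) / ln(0.004768/0.009345)
  = ln(0.411284) / ln(0.510219)
  = -0.88847 / -0.67292 ≈ 1.32032

1.32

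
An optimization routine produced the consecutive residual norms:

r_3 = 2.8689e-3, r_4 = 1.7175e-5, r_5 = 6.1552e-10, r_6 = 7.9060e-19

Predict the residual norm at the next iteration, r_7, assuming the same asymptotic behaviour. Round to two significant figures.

1.3e-36

First estimate the order: p ≈ ln(r_6/r_5) / ln(r_5/r_4) = ln(7.9060e-19/6.1552e-10)/ln(6.1552e-10/1.7175e-5) = ln(1.28444e-09)/ln(3.58381e-05) ≈ 2.0000.
Then r_7 ≈ r_6·(r_6/r_5)^p = 7.9060e-19·(1.28444e-09)^2.0000 = 7.9060e-19·1.64979e-18 ≈ 1.304e-36.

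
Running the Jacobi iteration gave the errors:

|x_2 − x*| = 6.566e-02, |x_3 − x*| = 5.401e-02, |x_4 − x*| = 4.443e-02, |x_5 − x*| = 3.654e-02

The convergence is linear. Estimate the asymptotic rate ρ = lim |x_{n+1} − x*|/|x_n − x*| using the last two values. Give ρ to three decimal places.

ρ ≈ |x_5 − x*|/|x_4 − x*| = 3.654e-02/4.443e-02 = 0.82242

0.822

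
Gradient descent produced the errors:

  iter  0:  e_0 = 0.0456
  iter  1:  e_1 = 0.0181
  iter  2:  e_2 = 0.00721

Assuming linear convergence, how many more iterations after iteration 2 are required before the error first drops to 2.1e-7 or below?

Rate ρ ≈ e_2/e_1 = 0.00721/0.0181 = 0.3983.
After j more steps, e_{2+j} ≈ 0.00721·ρ^j; need ρ^j ≤ 2.1e-7/0.00721 = 2.91262e-05.
j ≥ ln(2.91262e-05)/ln(0.3983) = -10.4439/-0.92055 = 11.345.
So 12 more iterations are needed.

12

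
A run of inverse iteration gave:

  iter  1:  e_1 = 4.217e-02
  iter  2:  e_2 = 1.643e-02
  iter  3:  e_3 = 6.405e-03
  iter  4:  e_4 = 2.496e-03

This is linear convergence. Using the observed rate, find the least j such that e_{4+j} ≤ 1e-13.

Rate ρ ≈ e_4/e_3 = 2.496e-03/6.405e-03 = 0.3897.
After j more steps, e_{4+j} ≈ 2.496e-03·ρ^j; need ρ^j ≤ 1e-13/2.496e-03 = 4.00641e-11.
j ≥ ln(4.00641e-11)/ln(0.3897) = -23.9405/-0.94238 = 25.404.
So 26 more iterations are needed.

26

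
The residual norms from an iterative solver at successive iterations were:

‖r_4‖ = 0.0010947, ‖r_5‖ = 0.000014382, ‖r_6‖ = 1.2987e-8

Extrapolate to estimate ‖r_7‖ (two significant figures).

1.5e-13

First estimate the order: p ≈ ln(‖r_6‖/‖r_5‖) / ln(‖r_5‖/‖r_4‖) = ln(1.2987e-8/0.000014382)/ln(0.000014382/0.0010947) = ln(0.000903004)/ln(0.0131378) ≈ 1.6180.
Then ‖r_7‖ ≈ ‖r_6‖·(‖r_6‖/‖r_5‖)^p = 1.2987e-8·(0.000903004)^1.6180 = 1.2987e-8·1.1866e-05 ≈ 1.541e-13.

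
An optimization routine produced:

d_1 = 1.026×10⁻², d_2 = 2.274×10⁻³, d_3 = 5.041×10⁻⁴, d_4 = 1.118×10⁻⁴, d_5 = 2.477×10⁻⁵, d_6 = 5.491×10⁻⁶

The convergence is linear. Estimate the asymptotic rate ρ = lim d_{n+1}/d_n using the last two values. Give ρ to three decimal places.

0.222

ρ ≈ d_6/d_5 = 5.491×10⁻⁶/2.477×10⁻⁵ = 0.22168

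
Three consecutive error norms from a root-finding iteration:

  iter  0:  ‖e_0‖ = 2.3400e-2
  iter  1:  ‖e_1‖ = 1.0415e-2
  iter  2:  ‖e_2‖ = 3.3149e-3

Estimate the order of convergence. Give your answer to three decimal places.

1.414

p ≈ ln(‖e_2‖/‖e_1‖) / ln(‖e_1‖/‖e_0‖)
  = ln(3.3149e-3/1.0415e-2) / ln(1.0415e-2/2.3400e-2)
  = ln(0.318281) / ln(0.445085)
  = -1.144821 / -0.809490 ≈ 1.414250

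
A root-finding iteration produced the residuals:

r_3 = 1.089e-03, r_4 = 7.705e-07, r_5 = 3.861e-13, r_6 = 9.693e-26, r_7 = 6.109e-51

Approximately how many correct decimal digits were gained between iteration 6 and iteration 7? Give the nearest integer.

Digits gained ≈ log₁₀(r_6/r_7) = log₁₀(9.693e-26/6.109e-51) = log₁₀(1.58668e+25) ≈ 25.200.

25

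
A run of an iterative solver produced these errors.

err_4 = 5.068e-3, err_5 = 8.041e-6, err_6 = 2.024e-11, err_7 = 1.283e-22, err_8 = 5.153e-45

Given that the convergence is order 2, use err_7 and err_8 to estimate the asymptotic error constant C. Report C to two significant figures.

C ≈ err_8 / err_7^2
  = 5.153e-45 / (1.283e-22)^2
  = 5.153e-45 / 1.64609e-44 ≈ 0.31305

0.31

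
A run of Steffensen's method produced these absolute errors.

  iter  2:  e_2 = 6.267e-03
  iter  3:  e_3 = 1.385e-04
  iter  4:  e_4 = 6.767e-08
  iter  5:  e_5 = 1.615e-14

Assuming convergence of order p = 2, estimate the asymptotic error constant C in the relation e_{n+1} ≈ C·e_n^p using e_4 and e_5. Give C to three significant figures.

C ≈ e_5 / e_4^2
  = 1.615e-14 / (6.767e-08)^2
  = 1.615e-14 / 4.57923e-15 ≈ 3.5268

3.53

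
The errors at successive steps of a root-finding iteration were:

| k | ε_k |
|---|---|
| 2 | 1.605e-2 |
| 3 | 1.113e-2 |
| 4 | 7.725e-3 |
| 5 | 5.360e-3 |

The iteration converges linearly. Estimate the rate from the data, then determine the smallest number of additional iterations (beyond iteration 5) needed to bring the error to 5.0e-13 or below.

64

Rate ρ ≈ ε_5/ε_4 = 5.360e-3/7.725e-3 = 0.6939.
After j more steps, ε_{5+j} ≈ 5.360e-3·ρ^j; need ρ^j ≤ 5.0e-13/5.360e-3 = 9.32836e-11.
j ≥ ln(9.32836e-11)/ln(0.6939) = -23.0954/-0.36543 = 63.201.
So 64 more iterations are needed.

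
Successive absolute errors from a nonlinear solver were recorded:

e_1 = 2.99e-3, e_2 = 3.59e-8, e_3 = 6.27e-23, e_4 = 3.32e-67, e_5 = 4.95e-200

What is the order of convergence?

3

Consecutive ratios: e_5/e_4 = 4.95e-200/3.32e-67 = 1.49096e-133, e_4/e_3 = 3.32e-67/6.27e-23 = 5.29506e-45.
p ≈ ln(1.49096e-133)/ln(5.29506e-45) = -305.8444/-101.9496 ≈ 3.00.
So the convergence is cubic (order 3).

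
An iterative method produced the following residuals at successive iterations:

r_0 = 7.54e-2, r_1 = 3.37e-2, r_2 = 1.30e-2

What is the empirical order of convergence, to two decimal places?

1.18

p ≈ ln(r_2/r_1) / ln(r_1/r_0)
  = ln(1.30e-2/3.37e-2) / ln(3.37e-2/7.54e-2)
  = ln(0.385757) / ln(0.44695)
  = -0.95255 / -0.80531 ≈ 1.18284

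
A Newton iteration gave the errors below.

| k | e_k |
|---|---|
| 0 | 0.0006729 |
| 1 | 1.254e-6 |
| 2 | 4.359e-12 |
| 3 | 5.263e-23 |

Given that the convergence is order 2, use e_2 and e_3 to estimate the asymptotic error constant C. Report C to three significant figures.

2.77

C ≈ e_3 / e_2^2
  = 5.263e-23 / (4.359e-12)^2
  = 5.263e-23 / 1.90009e-23 ≈ 2.7699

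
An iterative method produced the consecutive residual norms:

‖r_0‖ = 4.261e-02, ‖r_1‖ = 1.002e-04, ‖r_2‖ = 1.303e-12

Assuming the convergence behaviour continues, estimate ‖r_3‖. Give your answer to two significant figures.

2.9e-36

First estimate the order: p ≈ ln(‖r_2‖/‖r_1‖) / ln(‖r_1‖/‖r_0‖) = ln(1.303e-12/1.002e-04)/ln(1.002e-04/4.261e-02) = ln(1.3004e-08)/ln(0.00235156) ≈ 3.0000.
Then ‖r_3‖ ≈ ‖r_2‖·(‖r_2‖/‖r_1‖)^p = 1.303e-12·(1.3004e-08)^3.0000 = 1.303e-12·2.19903e-24 ≈ 2.865e-36.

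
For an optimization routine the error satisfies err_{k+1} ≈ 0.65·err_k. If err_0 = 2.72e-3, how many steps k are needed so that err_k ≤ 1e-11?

46

After k steps, err_k ≈ 2.72e-3·0.65^k.
Need 0.65^k ≤ 1e-11/2.72e-3 = 3.67647e-09.
k ≥ ln(3.67647e-09)/ln(0.65) = -19.4213/-0.43078 = 45.084.
Smallest integer k = 46.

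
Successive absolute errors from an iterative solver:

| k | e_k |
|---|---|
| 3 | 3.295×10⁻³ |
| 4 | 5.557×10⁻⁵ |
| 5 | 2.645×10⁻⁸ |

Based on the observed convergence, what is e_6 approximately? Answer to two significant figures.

1.6e-14

First estimate the order: p ≈ ln(e_5/e_4) / ln(e_4/e_3) = ln(2.645×10⁻⁸/5.557×10⁻⁵)/ln(5.557×10⁻⁵/3.295×10⁻³) = ln(0.000475976)/ln(0.0168649) ≈ 1.8739.
Then e_6 ≈ e_5·(e_5/e_4)^p = 2.645×10⁻⁸·(0.000475976)^1.8739 = 2.645×10⁻⁸·5.94465e-07 ≈ 1.572e-14.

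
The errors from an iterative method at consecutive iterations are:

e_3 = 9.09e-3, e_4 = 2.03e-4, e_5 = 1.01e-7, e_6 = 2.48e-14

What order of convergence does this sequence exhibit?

Consecutive ratios: e_6/e_5 = 2.48e-14/1.01e-7 = 2.45545e-07, e_5/e_4 = 1.01e-7/2.03e-4 = 0.000497537.
p ≈ ln(2.45545e-07)/ln(0.000497537) = -15.2198/-7.6058 ≈ 2.00.
So the convergence is quadratic (order 2).

2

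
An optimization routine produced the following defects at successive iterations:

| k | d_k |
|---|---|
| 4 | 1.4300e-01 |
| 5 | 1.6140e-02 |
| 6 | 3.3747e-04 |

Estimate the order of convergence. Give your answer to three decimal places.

1.773

p ≈ ln(d_6/d_5) / ln(d_5/d_4)
  = ln(3.3747e-04/1.6140e-02) / ln(1.6140e-02/1.4300e-01)
  = ln(0.0209089) / ln(0.112867)
  = -3.867580 / -2.181545 ≈ 1.772863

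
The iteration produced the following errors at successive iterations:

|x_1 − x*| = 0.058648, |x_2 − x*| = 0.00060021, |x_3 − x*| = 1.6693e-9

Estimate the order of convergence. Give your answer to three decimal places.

2.792

p ≈ ln(|x_3 − x*|/|x_2 − x*|) / ln(|x_2 − x*|/|x_1 − x*|)
  = ln(1.6693e-9/0.00060021) / ln(0.00060021/0.058648)
  = ln(2.78119e-06) / ln(0.0102341)
  = -12.792632 / -4.582030 ≈ 2.791914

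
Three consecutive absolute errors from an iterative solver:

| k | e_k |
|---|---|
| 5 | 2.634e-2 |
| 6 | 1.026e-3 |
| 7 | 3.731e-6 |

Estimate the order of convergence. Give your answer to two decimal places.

p ≈ ln(e_7/e_6) / ln(e_6/e_5)
  = ln(3.731e-6/1.026e-3) / ln(1.026e-3/2.634e-2)
  = ln(0.00363645) / ln(0.0389522)
  = -5.61675 / -3.24542 ≈ 1.73067

1.73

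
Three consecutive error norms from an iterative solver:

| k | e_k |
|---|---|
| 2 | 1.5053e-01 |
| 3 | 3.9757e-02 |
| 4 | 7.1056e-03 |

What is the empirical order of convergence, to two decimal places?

p ≈ ln(e_4/e_3) / ln(e_3/e_2)
  = ln(7.1056e-03/3.9757e-02) / ln(3.9757e-02/1.5053e-01)
  = ln(0.178726) / ln(0.264113)
  = -1.72190 / -1.33138 ≈ 1.29332

1.29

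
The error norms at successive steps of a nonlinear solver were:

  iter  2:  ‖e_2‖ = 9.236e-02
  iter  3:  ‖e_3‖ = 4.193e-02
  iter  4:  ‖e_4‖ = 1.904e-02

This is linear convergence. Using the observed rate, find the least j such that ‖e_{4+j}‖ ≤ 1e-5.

10

Rate ρ ≈ ‖e_4‖/‖e_3‖ = 1.904e-02/4.193e-02 = 0.4541.
After j more steps, ‖e_{4+j}‖ ≈ 1.904e-02·ρ^j; need ρ^j ≤ 1e-5/1.904e-02 = 0.00052521.
j ≥ ln(0.00052521)/ln(0.4541) = -7.5517/-0.78944 = 9.566.
So 10 more iterations are needed.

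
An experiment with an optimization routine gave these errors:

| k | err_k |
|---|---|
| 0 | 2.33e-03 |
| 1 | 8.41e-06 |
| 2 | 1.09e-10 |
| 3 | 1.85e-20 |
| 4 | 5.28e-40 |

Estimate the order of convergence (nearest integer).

Consecutive ratios: err_4/err_3 = 5.28e-40/1.85e-20 = 2.85405e-20, err_3/err_2 = 1.85e-20/1.09e-10 = 1.69725e-10.
p ≈ ln(2.85405e-20)/ln(1.69725e-10) = -45.0030/-22.4968 ≈ 2.00.
So the convergence is quadratic (order 2).

2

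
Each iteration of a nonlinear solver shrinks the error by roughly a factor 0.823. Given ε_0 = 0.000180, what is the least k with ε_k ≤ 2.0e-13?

106

After k steps, ε_k ≈ 0.000180·0.823^k.
Need 0.823^k ≤ 2.0e-13/0.000180 = 1.11111e-09.
k ≥ ln(1.11111e-09)/ln(0.823) = -20.6179/-0.19480 = 105.841.
Smallest integer k = 106.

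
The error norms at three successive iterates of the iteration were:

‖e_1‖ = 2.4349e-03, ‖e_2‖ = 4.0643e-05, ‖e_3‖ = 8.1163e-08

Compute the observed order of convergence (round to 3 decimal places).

p ≈ ln(‖e_3‖/‖e_2‖) / ln(‖e_2‖/‖e_1‖)
  = ln(8.1163e-08/4.0643e-05) / ln(4.0643e-05/2.4349e-03)
  = ln(0.00199697) / ln(0.0166919)
  = -6.216124 / -4.092832 ≈ 1.518783

1.519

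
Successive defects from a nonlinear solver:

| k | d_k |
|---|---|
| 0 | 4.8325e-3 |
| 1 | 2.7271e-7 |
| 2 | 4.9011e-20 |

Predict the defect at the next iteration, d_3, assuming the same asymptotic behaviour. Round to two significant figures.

2.8e-58

First estimate the order: p ≈ ln(d_2/d_1) / ln(d_1/d_0) = ln(4.9011e-20/2.7271e-7)/ln(2.7271e-7/4.8325e-3) = ln(1.79718e-13)/ln(5.64325e-05) ≈ 3.0000.
Then d_3 ≈ d_2·(d_2/d_1)^p = 4.9011e-20·(1.79718e-13)^3.0000 = 4.9011e-20·5.80463e-39 ≈ 2.845e-58.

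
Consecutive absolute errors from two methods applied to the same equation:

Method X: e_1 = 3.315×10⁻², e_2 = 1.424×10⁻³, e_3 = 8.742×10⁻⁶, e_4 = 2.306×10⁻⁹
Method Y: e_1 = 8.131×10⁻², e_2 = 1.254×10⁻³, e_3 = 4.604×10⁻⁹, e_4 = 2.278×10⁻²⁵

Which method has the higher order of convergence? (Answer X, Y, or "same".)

Method X: p ≈ ln(2.306×10⁻⁹/8.742×10⁻⁶)/ln(8.742×10⁻⁶/1.424×10⁻³) ≈ 1.62.
Method Y: p ≈ ln(2.278×10⁻²⁵/4.604×10⁻⁹)/ln(4.604×10⁻⁹/1.254×10⁻³) ≈ 3.00.
Method Y has the higher order (≈3.0 vs ≈1.6).

Y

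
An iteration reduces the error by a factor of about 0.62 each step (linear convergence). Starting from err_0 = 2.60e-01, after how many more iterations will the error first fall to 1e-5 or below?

22

After k steps, err_k ≈ 2.60e-01·0.62^k.
Need 0.62^k ≤ 1e-5/2.60e-01 = 3.84615e-05.
k ≥ ln(3.84615e-05)/ln(0.62) = -10.1659/-0.47804 = 21.266.
Smallest integer k = 22.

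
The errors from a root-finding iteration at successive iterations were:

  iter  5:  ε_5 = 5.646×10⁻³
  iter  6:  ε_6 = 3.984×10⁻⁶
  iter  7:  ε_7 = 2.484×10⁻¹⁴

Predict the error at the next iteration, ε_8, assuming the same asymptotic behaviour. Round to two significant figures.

First estimate the order: p ≈ ln(ε_7/ε_6) / ln(ε_6/ε_5) = ln(2.484×10⁻¹⁴/3.984×10⁻⁶)/ln(3.984×10⁻⁶/5.646×10⁻³) = ln(6.23494e-09)/ln(0.000705632) ≈ 2.6036.
Then ε_8 ≈ ε_7·(ε_7/ε_6)^p = 2.484×10⁻¹⁴·(6.23494e-09)^2.6036 = 2.484×10⁻¹⁴·4.33536e-22 ≈ 1.077e-35.

1.1e-35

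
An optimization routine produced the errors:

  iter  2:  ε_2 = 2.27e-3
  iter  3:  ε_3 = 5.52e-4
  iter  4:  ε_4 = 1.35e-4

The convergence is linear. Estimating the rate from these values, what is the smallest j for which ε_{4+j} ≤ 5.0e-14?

Rate ρ ≈ ε_4/ε_3 = 1.35e-4/5.52e-4 = 0.2446.
After j more steps, ε_{4+j} ≈ 1.35e-4·ρ^j; need ρ^j ≤ 5.0e-14/1.35e-4 = 3.7037e-10.
j ≥ ln(3.7037e-10)/ln(0.2446) = -21.7165/-1.40813 = 15.422.
So 16 more iterations are needed.

16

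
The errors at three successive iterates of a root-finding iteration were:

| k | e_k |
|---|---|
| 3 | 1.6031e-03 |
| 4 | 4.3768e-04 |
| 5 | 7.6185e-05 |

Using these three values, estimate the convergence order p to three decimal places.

p ≈ ln(e_5/e_4) / ln(e_4/e_3)
  = ln(7.6185e-05/4.3768e-04) / ln(4.3768e-04/1.6031e-03)
  = ln(0.174066) / ln(0.273021)
  = -1.748321 / -1.298207 ≈ 1.346720

1.347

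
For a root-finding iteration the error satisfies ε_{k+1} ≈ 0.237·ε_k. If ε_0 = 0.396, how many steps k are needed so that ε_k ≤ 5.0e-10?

15

After k steps, ε_k ≈ 0.396·0.237^k.
Need 0.237^k ≤ 5.0e-10/0.396 = 1.26263e-09.
k ≥ ln(1.26263e-09)/ln(0.237) = -20.4901/-1.43970 = 14.232.
Smallest integer k = 15.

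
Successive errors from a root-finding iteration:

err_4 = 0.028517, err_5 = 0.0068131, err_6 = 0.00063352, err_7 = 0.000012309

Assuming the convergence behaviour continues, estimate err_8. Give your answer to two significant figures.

First estimate the order: p ≈ ln(err_7/err_6) / ln(err_6/err_5) = ln(0.000012309/0.00063352)/ln(0.00063352/0.0068131) = ln(0.0194295)/ln(0.0929856) ≈ 1.6591.
Then err_8 ≈ err_7·(err_7/err_6)^p = 0.000012309·(0.0194295)^1.6591 = 0.000012309·0.00144673 ≈ 1.781e-08.

1.8e-8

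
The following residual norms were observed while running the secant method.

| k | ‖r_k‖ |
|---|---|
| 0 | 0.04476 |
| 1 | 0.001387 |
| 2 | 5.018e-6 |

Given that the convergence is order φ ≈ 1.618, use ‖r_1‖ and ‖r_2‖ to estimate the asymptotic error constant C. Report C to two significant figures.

0.21

C ≈ ‖r_2‖ / ‖r_1‖^1.618
  = 5.018e-6 / (0.001387)^1.618
  = 5.018e-6 / 2.37618e-05 ≈ 0.21118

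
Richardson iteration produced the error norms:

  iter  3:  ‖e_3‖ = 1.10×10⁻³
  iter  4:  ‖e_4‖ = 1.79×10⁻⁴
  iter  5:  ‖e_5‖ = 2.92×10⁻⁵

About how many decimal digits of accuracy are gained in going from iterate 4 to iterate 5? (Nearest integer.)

Digits gained ≈ log₁₀(‖e_4‖/‖e_5‖) = log₁₀(1.79×10⁻⁴/2.92×10⁻⁵) = log₁₀(6.13014) ≈ 0.787.

1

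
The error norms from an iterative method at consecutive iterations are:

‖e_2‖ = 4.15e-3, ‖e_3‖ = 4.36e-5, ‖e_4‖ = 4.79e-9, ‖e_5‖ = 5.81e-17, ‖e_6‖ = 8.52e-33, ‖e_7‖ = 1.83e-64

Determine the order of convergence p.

Consecutive ratios: ‖e_7‖/‖e_6‖ = 1.83e-64/8.52e-33 = 2.14789e-32, ‖e_6‖/‖e_5‖ = 8.52e-33/5.81e-17 = 1.46644e-16.
p ≈ ln(2.14789e-32)/ln(1.46644e-16) = -72.9182/-36.4585 ≈ 2.00.
So the convergence is quadratic (order 2).

2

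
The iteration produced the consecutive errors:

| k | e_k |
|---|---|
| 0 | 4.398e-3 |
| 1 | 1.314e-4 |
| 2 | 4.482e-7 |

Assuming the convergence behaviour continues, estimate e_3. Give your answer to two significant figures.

First estimate the order: p ≈ ln(e_2/e_1) / ln(e_1/e_0) = ln(4.482e-7/1.314e-4)/ln(1.314e-4/4.398e-3) = ln(0.00341096)/ln(0.0298772) ≈ 1.6181.
Then e_3 ≈ e_2·(e_2/e_1)^p = 4.482e-7·(0.00341096)^1.6181 = 4.482e-7·0.000101847 ≈ 4.565e-11.

4.6e-11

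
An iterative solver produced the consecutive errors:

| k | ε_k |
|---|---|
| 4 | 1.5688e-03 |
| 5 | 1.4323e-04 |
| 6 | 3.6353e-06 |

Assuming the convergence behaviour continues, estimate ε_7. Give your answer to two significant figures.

First estimate the order: p ≈ ln(ε_6/ε_5) / ln(ε_5/ε_4) = ln(3.6353e-06/1.4323e-04)/ln(1.4323e-04/1.5688e-03) = ln(0.0253809)/ln(0.0912991) ≈ 1.5348.
Then ε_7 ≈ ε_6·(ε_6/ε_5)^p = 3.6353e-06·(0.0253809)^1.5348 = 3.6353e-06·0.00355826 ≈ 1.294e-08.

1.3e-8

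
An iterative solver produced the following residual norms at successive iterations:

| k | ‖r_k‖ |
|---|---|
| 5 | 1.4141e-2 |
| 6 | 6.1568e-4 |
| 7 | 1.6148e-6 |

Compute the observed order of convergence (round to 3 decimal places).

p ≈ ln(‖r_7‖/‖r_6‖) / ln(‖r_6‖/‖r_5‖)
  = ln(1.6148e-6/6.1568e-4) / ln(6.1568e-4/1.4141e-2)
  = ln(0.00262279) / ln(0.0435386)
  = -5.943517 / -3.134107 ≈ 1.896399

1.896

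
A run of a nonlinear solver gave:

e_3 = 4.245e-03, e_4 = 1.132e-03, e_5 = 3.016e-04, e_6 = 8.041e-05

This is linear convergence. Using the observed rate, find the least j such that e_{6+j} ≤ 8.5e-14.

Rate ρ ≈ e_6/e_5 = 8.041e-05/3.016e-04 = 0.2666.
After j more steps, e_{6+j} ≈ 8.041e-05·ρ^j; need ρ^j ≤ 8.5e-14/8.041e-05 = 1.05708e-09.
j ≥ ln(1.05708e-09)/ln(0.2666) = -20.6678/-1.32201 = 15.634.
So 16 more iterations are needed.

16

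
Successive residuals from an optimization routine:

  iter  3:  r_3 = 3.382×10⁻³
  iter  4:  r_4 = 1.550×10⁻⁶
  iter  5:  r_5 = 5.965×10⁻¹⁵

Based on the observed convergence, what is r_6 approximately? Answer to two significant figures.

3.7e-36

First estimate the order: p ≈ ln(r_5/r_4) / ln(r_4/r_3) = ln(5.965×10⁻¹⁵/1.550×10⁻⁶)/ln(1.550×10⁻⁶/3.382×10⁻³) = ln(3.84839e-09)/ln(0.000458309) ≈ 2.5203.
Then r_6 ≈ r_5·(r_5/r_4)^p = 5.965×10⁻¹⁵·(3.84839e-09)^2.5203 = 5.965×10⁻¹⁵·6.19982e-22 ≈ 3.698e-36.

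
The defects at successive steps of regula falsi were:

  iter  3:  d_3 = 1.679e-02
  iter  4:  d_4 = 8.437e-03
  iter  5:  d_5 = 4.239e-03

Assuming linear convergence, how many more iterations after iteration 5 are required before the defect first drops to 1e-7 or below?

16

Rate ρ ≈ d_5/d_4 = 4.239e-03/8.437e-03 = 0.5024.
After j more steps, d_{5+j} ≈ 4.239e-03·ρ^j; need ρ^j ≤ 1e-7/4.239e-03 = 2.35905e-05.
j ≥ ln(2.35905e-05)/ln(0.5024) = -10.6547/-0.68836 = 15.478.
So 16 more iterations are needed.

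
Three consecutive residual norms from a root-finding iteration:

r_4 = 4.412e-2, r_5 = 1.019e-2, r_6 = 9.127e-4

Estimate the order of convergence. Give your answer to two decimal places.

p ≈ ln(r_6/r_5) / ln(r_5/r_4)
  = ln(9.127e-4/1.019e-2) / ln(1.019e-2/4.412e-2)
  = ln(0.0895682) / ln(0.230961)
  = -2.41275 / -1.46551 ≈ 1.64636

1.65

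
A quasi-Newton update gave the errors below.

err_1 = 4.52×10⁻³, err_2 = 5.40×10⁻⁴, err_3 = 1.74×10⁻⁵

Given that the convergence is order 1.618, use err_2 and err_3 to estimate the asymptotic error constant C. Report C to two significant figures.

C ≈ err_3 / err_2^1.618
  = 1.74×10⁻⁵ / (5.40×10⁻⁴)^1.618
  = 1.74×10⁻⁵ / 5.16432e-06 ≈ 3.3693

3.4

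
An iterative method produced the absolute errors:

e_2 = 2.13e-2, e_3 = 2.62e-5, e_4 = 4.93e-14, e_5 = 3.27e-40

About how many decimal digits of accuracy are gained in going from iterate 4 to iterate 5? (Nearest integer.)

Digits gained ≈ log₁₀(e_4/e_5) = log₁₀(4.93e-14/3.27e-40) = log₁₀(1.50765e+26) ≈ 26.178.

26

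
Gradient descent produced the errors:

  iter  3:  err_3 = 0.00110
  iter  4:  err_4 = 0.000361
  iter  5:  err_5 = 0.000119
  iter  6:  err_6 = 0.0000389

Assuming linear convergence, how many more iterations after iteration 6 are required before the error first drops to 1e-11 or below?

Rate ρ ≈ err_6/err_5 = 0.0000389/0.000119 = 0.3269.
After j more steps, err_{6+j} ≈ 0.0000389·ρ^j; need ρ^j ≤ 1e-11/0.0000389 = 2.57069e-07.
j ≥ ln(2.57069e-07)/ln(0.3269) = -15.1739/-1.11810 = 13.571.
So 14 more iterations are needed.

14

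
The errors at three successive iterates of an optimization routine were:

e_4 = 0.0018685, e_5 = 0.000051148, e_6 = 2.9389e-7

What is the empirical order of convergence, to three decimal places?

p ≈ ln(e_6/e_5) / ln(e_5/e_4)
  = ln(2.9389e-7/0.000051148) / ln(0.000051148/0.0018685)
  = ln(0.00574587) / ln(0.0273738)
  = -5.159274 / -3.598169 ≈ 1.433861

1.434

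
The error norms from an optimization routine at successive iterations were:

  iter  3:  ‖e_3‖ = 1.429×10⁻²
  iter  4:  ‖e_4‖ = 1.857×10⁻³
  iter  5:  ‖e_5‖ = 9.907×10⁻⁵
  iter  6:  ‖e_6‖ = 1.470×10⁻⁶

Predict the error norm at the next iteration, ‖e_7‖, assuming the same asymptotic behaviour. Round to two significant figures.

First estimate the order: p ≈ ln(‖e_6‖/‖e_5‖) / ln(‖e_5‖/‖e_4‖) = ln(1.470×10⁻⁶/9.907×10⁻⁵)/ln(9.907×10⁻⁵/1.857×10⁻³) = ln(0.014838)/ln(0.0533495) ≈ 1.4366.
Then ‖e_7‖ ≈ ‖e_6‖·(‖e_6‖/‖e_5‖)^p = 1.470×10⁻⁶·(0.014838)^1.4366 = 1.470×10⁻⁶·0.00236047 ≈ 3.47e-09.

3.5e-9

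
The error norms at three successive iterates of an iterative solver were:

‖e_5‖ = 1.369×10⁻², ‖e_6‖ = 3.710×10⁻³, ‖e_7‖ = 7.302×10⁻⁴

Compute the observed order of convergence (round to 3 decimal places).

p ≈ ln(‖e_7‖/‖e_6‖) / ln(‖e_6‖/‖e_5‖)
  = ln(7.302×10⁻⁴/3.710×10⁻³) / ln(3.710×10⁻³/1.369×10⁻²)
  = ln(0.196819) / ln(0.271001)
  = -1.625471 / -1.305633 ≈ 1.244968

1.245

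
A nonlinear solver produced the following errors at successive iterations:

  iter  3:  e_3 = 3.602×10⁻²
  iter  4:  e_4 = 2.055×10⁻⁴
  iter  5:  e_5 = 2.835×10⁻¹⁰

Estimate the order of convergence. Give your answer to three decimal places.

2.612

p ≈ ln(e_5/e_4) / ln(e_4/e_3)
  = ln(2.835×10⁻¹⁰/2.055×10⁻⁴) / ln(2.055×10⁻⁴/3.602×10⁻²)
  = ln(1.37956e-06) / ln(0.00570516)
  = -13.493746 / -5.166384 ≈ 2.611836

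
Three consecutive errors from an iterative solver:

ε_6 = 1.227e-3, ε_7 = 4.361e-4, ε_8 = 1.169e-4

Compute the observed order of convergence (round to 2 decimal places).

p ≈ ln(ε_8/ε_7) / ln(ε_7/ε_6)
  = ln(1.169e-4/4.361e-4) / ln(4.361e-4/1.227e-3)
  = ln(0.268058) / ln(0.35542)
  = -1.31655 / -1.03446 ≈ 1.27269

1.27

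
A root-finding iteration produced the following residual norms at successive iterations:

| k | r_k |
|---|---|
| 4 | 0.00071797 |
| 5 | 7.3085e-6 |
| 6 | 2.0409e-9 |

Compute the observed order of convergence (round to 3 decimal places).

1.784

p ≈ ln(r_6/r_5) / ln(r_5/r_4)
  = ln(2.0409e-9/7.3085e-6) / ln(7.3085e-6/0.00071797)
  = ln(0.00027925) / ln(0.0101794)
  = -8.183403 / -4.587389 ≈ 1.783891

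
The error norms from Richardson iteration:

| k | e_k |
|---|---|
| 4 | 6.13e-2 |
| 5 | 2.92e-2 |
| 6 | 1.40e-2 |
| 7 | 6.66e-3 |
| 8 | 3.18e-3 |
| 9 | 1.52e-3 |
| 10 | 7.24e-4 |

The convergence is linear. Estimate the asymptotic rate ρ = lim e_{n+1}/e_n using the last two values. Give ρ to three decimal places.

ρ ≈ e_{10}/e_9 = 7.24e-4/1.52e-3 = 0.47632

0.476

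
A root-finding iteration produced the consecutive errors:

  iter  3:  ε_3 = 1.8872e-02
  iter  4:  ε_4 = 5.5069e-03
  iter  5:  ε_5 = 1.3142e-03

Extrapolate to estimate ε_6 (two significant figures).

2.5e-4

First estimate the order: p ≈ ln(ε_5/ε_4) / ln(ε_4/ε_3) = ln(1.3142e-03/5.5069e-03)/ln(5.5069e-03/1.8872e-02) = ln(0.238646)/ln(0.291803) ≈ 1.1633.
Then ε_6 ≈ ε_5·(ε_5/ε_4)^p = 1.3142e-03·(0.238646)^1.1633 = 1.3142e-03·0.188861 ≈ 0.0002482.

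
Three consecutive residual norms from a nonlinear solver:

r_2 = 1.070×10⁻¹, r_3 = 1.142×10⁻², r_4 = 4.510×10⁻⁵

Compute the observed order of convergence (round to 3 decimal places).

2.473

p ≈ ln(r_4/r_3) / ln(r_3/r_2)
  = ln(4.510×10⁻⁵/1.142×10⁻²) / ln(1.142×10⁻²/1.070×10⁻¹)
  = ln(0.00394921) / ln(0.106729)
  = -5.534240 / -2.237462 ≈ 2.473445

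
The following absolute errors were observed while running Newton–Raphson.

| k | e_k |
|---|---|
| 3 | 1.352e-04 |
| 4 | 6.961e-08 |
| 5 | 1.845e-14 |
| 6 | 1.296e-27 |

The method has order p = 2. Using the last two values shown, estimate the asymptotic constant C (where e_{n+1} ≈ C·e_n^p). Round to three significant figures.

3.81

C ≈ e_6 / e_5^2
  = 1.296e-27 / (1.845e-14)^2
  = 1.296e-27 / 3.40402e-28 ≈ 3.8073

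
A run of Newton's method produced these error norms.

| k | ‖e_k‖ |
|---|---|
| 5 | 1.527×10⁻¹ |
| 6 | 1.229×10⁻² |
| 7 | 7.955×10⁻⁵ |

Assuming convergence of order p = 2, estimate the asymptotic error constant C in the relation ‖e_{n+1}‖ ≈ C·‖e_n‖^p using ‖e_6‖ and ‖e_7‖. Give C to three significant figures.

C ≈ ‖e_7‖ / ‖e_6‖^2
  = 7.955×10⁻⁵ / (1.229×10⁻²)^2
  = 7.955×10⁻⁵ / 0.000151044 ≈ 0.52667

0.527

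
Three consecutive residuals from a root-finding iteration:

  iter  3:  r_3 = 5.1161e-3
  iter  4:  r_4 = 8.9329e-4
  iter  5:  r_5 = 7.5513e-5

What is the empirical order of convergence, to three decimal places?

1.416

p ≈ ln(r_5/r_4) / ln(r_4/r_3)
  = ln(7.5513e-5/8.9329e-4) / ln(8.9329e-4/5.1161e-3)
  = ln(0.0845336) / ln(0.174604)
  = -2.470606 / -1.745235 ≈ 1.415629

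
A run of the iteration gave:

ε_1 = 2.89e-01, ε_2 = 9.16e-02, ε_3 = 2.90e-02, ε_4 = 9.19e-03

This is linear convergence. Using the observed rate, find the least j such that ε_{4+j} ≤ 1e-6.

8

Rate ρ ≈ ε_4/ε_3 = 9.19e-03/2.90e-02 = 0.3169.
After j more steps, ε_{4+j} ≈ 9.19e-03·ρ^j; need ρ^j ≤ 1e-6/9.19e-03 = 0.000108814.
j ≥ ln(0.000108814)/ln(0.3169) = -9.1259/-1.14917 = 7.941.
So 8 more iterations are needed.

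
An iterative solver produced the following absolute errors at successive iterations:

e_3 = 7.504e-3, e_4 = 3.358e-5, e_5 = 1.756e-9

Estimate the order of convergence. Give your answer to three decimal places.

p ≈ ln(e_5/e_4) / ln(e_4/e_3)
  = ln(1.756e-9/3.358e-5) / ln(3.358e-5/7.504e-3)
  = ln(5.2293e-05) / ln(0.00447495)
  = -9.858648 / -5.409260 ≈ 1.822550

1.823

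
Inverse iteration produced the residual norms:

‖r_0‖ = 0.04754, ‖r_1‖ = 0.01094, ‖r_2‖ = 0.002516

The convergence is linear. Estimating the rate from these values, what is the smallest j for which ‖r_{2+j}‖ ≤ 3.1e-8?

8

Rate ρ ≈ ‖r_2‖/‖r_1‖ = 0.002516/0.01094 = 0.2300.
After j more steps, ‖r_{2+j}‖ ≈ 0.002516·ρ^j; need ρ^j ≤ 3.1e-8/0.002516 = 1.23211e-05.
j ≥ ln(1.23211e-05)/ln(0.2300) = -11.3042/-1.46968 = 7.692.
So 8 more iterations are needed.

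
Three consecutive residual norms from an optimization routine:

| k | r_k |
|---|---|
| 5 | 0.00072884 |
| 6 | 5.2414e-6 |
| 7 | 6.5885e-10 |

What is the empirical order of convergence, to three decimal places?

p ≈ ln(r_7/r_6) / ln(r_6/r_5)
  = ln(6.5885e-10/5.2414e-6) / ln(5.2414e-6/0.00072884)
  = ln(0.000125701) / ln(0.00719143)
  = -8.981604 / -4.934865 ≈ 1.820030

1.820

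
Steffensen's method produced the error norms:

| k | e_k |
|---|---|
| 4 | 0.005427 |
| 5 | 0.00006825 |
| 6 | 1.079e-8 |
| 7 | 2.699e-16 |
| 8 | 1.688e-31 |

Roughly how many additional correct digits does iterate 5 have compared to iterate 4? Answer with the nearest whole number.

2

Digits gained ≈ log₁₀(e_4/e_5) = log₁₀(0.005427/0.00006825) = log₁₀(79.5165) ≈ 1.900.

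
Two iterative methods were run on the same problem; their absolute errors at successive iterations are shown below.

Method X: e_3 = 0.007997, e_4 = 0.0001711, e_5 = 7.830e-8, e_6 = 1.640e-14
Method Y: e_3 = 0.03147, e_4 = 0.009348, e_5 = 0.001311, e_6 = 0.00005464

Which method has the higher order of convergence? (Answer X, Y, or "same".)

X

Method X: p ≈ ln(1.640e-14/7.830e-8)/ln(7.830e-8/0.0001711) ≈ 2.00.
Method Y: p ≈ ln(0.00005464/0.001311)/ln(0.001311/0.009348) ≈ 1.62.
Method X has the higher order (≈2.0 vs ≈1.6).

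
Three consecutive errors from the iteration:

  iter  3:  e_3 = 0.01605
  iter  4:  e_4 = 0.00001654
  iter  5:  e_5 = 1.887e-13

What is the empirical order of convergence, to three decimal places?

p ≈ ln(e_5/e_4) / ln(e_4/e_3)
  = ln(1.887e-13/0.00001654) / ln(0.00001654/0.01605)
  = ln(1.14087e-08) / ln(0.00103053)
  = -18.288890 / -6.877682 ≈ 2.659165

2.659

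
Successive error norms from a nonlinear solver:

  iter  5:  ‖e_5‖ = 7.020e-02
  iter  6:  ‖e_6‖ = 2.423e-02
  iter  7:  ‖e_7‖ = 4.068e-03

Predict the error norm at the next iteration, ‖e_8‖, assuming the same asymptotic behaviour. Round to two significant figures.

First estimate the order: p ≈ ln(‖e_7‖/‖e_6‖) / ln(‖e_6‖/‖e_5‖) = ln(4.068e-03/2.423e-02)/ln(2.423e-02/7.020e-02) = ln(0.167891)/ln(0.345157) ≈ 1.6775.
Then ‖e_8‖ ≈ ‖e_7‖·(‖e_7‖/‖e_6‖)^p = 4.068e-03·(0.167891)^1.6775 = 4.068e-03·0.0501168 ≈ 0.0002039.

2.0e-4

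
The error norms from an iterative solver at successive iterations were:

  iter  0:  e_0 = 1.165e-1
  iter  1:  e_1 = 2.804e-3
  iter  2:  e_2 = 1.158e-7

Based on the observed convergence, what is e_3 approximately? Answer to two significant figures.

First estimate the order: p ≈ ln(e_2/e_1) / ln(e_1/e_0) = ln(1.158e-7/2.804e-3)/ln(2.804e-3/1.165e-1) = ln(4.12981e-05)/ln(0.0240687) ≈ 2.7086.
Then e_3 ≈ e_2·(e_2/e_1)^p = 1.158e-7·(4.12981e-05)^2.7086 = 1.158e-7·1.33447e-12 ≈ 1.545e-19.

1.5e-19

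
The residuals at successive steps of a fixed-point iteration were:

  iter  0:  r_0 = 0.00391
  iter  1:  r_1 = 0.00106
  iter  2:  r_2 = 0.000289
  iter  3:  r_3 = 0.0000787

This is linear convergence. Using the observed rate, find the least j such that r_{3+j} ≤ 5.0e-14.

Rate ρ ≈ r_3/r_2 = 0.0000787/0.000289 = 0.2723.
After j more steps, r_{3+j} ≈ 0.0000787·ρ^j; need ρ^j ≤ 5.0e-14/0.0000787 = 6.35324e-10.
j ≥ ln(6.35324e-10)/ln(0.2723) = -21.1769/-1.30085 = 16.279.
So 17 more iterations are needed.

17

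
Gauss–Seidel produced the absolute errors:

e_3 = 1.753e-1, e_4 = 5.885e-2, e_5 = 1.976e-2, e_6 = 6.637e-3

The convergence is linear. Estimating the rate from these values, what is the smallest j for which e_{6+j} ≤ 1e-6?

9

Rate ρ ≈ e_6/e_5 = 6.637e-3/1.976e-2 = 0.3359.
After j more steps, e_{6+j} ≈ 6.637e-3·ρ^j; need ρ^j ≤ 1e-6/6.637e-3 = 0.00015067.
j ≥ ln(0.00015067)/ln(0.3359) = -8.8004/-1.09094 = 8.067.
So 9 more iterations are needed.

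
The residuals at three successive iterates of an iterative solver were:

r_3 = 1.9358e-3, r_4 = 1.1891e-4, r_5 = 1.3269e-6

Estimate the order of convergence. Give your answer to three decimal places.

p ≈ ln(r_5/r_4) / ln(r_4/r_3)
  = ln(1.3269e-6/1.1891e-4) / ln(1.1891e-4/1.9358e-3)
  = ln(0.0111589) / ln(0.0614268)
  = -4.495518 / -2.789909 ≈ 1.611349

1.611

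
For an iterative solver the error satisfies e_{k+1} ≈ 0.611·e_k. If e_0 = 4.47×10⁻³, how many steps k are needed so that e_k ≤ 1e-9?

32

After k steps, e_k ≈ 4.47×10⁻³·0.611^k.
Need 0.611^k ≤ 1e-9/4.47×10⁻³ = 2.23714e-07.
k ≥ ln(2.23714e-07)/ln(0.611) = -15.3129/-0.49266 = 31.082.
Smallest integer k = 32.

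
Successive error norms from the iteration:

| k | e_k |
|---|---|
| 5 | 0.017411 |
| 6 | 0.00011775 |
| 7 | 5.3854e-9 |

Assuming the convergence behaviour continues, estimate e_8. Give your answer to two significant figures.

First estimate the order: p ≈ ln(e_7/e_6) / ln(e_6/e_5) = ln(5.3854e-9/0.00011775)/ln(0.00011775/0.017411) = ln(4.57359e-05)/ln(0.00676297) ≈ 2.0000.
Then e_8 ≈ e_7·(e_7/e_6)^p = 5.3854e-9·(4.57359e-05)^2.0000 = 5.3854e-9·2.09177e-09 ≈ 1.127e-17.

1.1e-17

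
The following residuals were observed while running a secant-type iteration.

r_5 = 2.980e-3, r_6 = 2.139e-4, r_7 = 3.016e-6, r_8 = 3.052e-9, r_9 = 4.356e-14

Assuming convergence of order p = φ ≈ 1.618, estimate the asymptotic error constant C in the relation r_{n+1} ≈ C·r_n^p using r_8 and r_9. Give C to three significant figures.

C ≈ r_9 / r_8^1.618
  = 4.356e-14 / (3.052e-9)^1.618
  = 4.356e-14 / 1.66747e-14 ≈ 2.6123

2.61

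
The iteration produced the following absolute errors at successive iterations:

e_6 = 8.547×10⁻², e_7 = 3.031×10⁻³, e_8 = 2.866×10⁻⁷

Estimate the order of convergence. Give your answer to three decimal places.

p ≈ ln(e_8/e_7) / ln(e_7/e_6)
  = ln(2.866×10⁻⁷/3.031×10⁻³) / ln(3.031×10⁻³/8.547×10⁻²)
  = ln(9.45563e-05) / ln(0.0354627)
  = -9.266315 / -3.339274 ≈ 2.774949

2.775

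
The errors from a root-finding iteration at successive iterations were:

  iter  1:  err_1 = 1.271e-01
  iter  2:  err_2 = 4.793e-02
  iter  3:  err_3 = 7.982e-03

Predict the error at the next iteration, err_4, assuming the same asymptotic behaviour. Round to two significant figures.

First estimate the order: p ≈ ln(err_3/err_2) / ln(err_2/err_1) = ln(7.982e-03/4.793e-02)/ln(4.793e-02/1.271e-01) = ln(0.166535)/ln(0.377105) ≈ 1.8381.
Then err_4 ≈ err_3·(err_3/err_2)^p = 7.982e-03·(0.166535)^1.8381 = 7.982e-03·0.0370723 ≈ 0.0002959.

3.0e-4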